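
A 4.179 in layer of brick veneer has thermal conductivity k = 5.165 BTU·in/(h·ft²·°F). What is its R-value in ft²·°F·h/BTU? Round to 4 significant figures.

0.8091 ft²·°F·h/BTU

R = L/k = 4.179/5.165 = 0.8091 ft²·°F·h/BTU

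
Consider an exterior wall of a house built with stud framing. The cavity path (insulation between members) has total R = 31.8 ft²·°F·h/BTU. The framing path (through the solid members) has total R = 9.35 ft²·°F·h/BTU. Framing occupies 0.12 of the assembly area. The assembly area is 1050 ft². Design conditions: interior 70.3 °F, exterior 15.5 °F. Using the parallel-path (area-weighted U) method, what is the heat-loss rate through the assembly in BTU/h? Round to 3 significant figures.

2330 BTU/h

U_eff = 0.88/31.8 + 0.12/9.35 = 0.02767 + 0.01283 = 0.04051
R_eff = 1/U_eff = 24.69 ft²·°F·h/BTU
Q = 1050 × (70.3 − 15.5) / 24.69 = 2331 BTU/h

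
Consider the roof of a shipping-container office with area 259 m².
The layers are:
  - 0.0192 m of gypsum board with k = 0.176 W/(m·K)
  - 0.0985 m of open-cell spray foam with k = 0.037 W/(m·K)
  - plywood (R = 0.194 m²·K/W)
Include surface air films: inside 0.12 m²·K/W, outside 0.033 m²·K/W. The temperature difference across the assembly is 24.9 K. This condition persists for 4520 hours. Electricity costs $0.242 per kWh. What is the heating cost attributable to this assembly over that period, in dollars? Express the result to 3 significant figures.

2260 dollars

0.0192/0.176 = 0.1091
0.0985/0.037 = 2.662
R_total = 0.12 + 0.1091 + 2.662 + 0.194 + 0.033 = 3.118 m²·K/W
Q = 259 × 24.9 / 3.118 = 2068 W
E = 2068 W × 4520 h / 1000 = 9348 kWh
Cost = 9348 × 0.242 = $2262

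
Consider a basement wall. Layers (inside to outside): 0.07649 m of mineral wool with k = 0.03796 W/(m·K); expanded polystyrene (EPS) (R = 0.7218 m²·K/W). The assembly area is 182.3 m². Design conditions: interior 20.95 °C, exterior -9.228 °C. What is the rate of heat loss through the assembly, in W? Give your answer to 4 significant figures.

2010 W

0.07649/0.03796 = 2.015
R_total = 2.015 + 0.7218 = 2.7368 m²·K/W
Q = A·ΔT/R = 182.3 × (20.95 − (-9.228)) / 2.7368 = 2010.2 W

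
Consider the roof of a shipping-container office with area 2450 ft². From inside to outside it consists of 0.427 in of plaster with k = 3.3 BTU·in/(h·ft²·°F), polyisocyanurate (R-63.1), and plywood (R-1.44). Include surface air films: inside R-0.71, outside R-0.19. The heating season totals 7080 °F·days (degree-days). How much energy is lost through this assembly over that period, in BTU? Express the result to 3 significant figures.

6350000 BTU

0.427/3.3 = 0.1294
R_total = 0.71 + 0.1294 + 63.1 + 1.44 + 0.19 = 65.57 ft²·°F·h/BTU
E = A × HDD × 24 / R = 2450 × 7080 × 24 / 65.57 = 6349000 BTU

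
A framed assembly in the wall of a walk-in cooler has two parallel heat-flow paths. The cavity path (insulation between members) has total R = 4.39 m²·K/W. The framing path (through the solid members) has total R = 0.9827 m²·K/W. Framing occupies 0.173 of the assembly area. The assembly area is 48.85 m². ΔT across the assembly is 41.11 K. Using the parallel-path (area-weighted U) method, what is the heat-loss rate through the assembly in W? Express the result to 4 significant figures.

731.9 W

U_eff = 0.827/4.39 + 0.173/0.9827 = 0.18838 + 0.17605 = 0.36443
R_eff = 1/U_eff = 2.744 m²·K/W
Q = 48.85 × 41.11 / 2.744 = 731.85 W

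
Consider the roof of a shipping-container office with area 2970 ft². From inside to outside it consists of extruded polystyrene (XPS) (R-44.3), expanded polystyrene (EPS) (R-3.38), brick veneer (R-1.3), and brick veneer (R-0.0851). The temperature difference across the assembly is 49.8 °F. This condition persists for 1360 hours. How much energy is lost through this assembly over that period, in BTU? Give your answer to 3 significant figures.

4100000 BTU

R_total = 44.3 + 3.38 + 1.3 + 0.0851 = 49.07 ft²·°F·h/BTU
Q = 2970 × 49.8 / 49.07 = 3014 BTU/h
E = 3014 × 1360 = 4100000 BTU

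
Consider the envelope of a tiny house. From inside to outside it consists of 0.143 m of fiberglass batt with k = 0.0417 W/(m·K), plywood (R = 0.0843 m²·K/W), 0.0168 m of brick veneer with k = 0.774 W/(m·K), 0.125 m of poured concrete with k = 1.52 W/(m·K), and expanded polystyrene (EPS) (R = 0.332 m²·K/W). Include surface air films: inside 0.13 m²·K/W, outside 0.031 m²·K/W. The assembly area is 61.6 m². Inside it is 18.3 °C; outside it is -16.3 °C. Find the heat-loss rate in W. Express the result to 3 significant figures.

519 W

0.143/0.0417 = 3.429
0.0168/0.774 = 0.02171
0.125/1.52 = 0.08224
R_total = 0.13 + 3.429 + 0.0843 + 0.02171 + 0.08224 + 0.332 + 0.031 = 4.11 m²·K/W
Q = A·ΔT/R = 61.6 × (18.3 − (-16.3)) / 4.11 = 518.5 W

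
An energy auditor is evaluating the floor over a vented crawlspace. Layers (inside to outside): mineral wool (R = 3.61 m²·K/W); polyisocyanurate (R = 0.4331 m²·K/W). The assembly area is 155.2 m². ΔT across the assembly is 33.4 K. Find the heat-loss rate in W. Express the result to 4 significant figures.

R_total = 3.61 + 0.4331 = 4.0431 m²·K/W
Q = A·ΔT/R = 155.2 × 33.4 / 4.0431 = 1282.1 W

1282 W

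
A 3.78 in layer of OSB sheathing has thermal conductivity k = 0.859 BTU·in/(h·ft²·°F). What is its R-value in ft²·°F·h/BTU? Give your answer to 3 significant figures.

R = L/k = 3.78/0.859 = 4.4 ft²·°F·h/BTU

4.40 ft²·°F·h/BTU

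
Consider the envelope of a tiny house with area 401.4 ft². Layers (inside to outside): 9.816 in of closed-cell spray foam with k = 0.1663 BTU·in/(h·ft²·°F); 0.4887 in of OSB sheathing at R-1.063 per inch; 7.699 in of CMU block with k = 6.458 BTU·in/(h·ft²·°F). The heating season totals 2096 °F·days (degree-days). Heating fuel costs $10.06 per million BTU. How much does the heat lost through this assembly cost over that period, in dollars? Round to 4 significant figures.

3.344 dollars

9.816/0.1663 = 59.026
0.4887 × 1.063 = 0.51949
7.699/6.458 = 1.1922
R_total = 59.026 + 0.51949 + 1.1922 = 60.738 ft²·°F·h/BTU
E = A × HDD × 24 / R = 401.4 × 2096 × 24 / 60.738 = 332450 BTU
Cost = 332450/10⁶ × 10.06 = $3.3444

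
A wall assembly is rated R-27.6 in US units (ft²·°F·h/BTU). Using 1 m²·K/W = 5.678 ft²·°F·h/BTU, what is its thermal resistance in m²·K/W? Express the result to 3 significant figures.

4.86 m²·K/W

R_SI = 27.6/5.678 = 4.861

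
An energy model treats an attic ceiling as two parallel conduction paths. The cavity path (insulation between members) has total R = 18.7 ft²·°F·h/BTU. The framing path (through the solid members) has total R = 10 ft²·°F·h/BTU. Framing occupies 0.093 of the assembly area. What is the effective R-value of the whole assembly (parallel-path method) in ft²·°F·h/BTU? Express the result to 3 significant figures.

17.3 ft²·°F·h/BTU

U_eff = 0.907/18.7 + 0.093/10 = 0.0485 + 0.0093 = 0.0578
R_eff = 1/U_eff = 17.3 ft²·°F·h/BTU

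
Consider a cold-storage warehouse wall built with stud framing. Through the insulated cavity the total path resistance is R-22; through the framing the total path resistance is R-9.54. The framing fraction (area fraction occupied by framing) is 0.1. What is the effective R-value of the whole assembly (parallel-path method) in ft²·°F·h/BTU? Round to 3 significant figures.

19.5 ft²·°F·h/BTU

U_eff = 0.9/22 + 0.1/9.54 = 0.04091 + 0.01048 = 0.05139
R_eff = 1/U_eff = 19.46 ft²·°F·h/BTU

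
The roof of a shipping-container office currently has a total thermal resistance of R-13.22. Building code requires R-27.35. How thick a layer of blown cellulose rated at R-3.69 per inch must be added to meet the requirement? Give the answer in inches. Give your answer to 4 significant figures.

ΔR = 27.35 − 13.22 = 14.13 ft²·°F·h/BTU
L = ΔR / (R/in) = 14.13/3.69 = 3.8293 in

3.829 in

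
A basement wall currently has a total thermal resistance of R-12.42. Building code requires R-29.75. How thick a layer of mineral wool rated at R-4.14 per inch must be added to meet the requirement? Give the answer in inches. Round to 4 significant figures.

4.186 in

ΔR = 29.75 − 12.42 = 17.33 ft²·°F·h/BTU
L = ΔR / (R/in) = 17.33/4.14 = 4.186 in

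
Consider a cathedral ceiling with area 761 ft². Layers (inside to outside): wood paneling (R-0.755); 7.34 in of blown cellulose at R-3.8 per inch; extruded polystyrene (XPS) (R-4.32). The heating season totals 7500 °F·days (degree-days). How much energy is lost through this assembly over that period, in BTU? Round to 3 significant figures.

4160000 BTU

7.34 × 3.8 = 27.89
R_total = 0.755 + 27.89 + 4.32 = 32.97 ft²·°F·h/BTU
E = A × HDD × 24 / R = 761 × 7500 × 24 / 32.97 = 4155000 BTU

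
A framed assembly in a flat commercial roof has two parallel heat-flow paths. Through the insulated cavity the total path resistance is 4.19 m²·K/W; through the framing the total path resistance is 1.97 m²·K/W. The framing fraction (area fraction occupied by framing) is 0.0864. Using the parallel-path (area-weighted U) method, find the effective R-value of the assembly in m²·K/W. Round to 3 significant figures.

U_eff = 0.9136/4.19 + 0.0864/1.97 = 0.218 + 0.04386 = 0.2619
R_eff = 1/U_eff = 3.818 m²·K/W

3.82 m²·K/W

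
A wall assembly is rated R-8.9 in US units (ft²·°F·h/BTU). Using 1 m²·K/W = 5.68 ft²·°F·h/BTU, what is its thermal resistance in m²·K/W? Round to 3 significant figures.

R_SI = 8.9/5.68 = 1.567

1.57 m²·K/W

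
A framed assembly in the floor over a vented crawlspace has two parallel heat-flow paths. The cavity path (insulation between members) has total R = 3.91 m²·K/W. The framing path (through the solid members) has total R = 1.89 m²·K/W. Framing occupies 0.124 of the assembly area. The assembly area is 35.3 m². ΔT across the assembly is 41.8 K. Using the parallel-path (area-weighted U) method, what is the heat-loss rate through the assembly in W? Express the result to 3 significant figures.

U_eff = 0.876/3.91 + 0.124/1.89 = 0.224 + 0.06561 = 0.2896
R_eff = 1/U_eff = 3.452 m²·K/W
Q = 35.3 × 41.8 / 3.452 = 427.4 W

427 W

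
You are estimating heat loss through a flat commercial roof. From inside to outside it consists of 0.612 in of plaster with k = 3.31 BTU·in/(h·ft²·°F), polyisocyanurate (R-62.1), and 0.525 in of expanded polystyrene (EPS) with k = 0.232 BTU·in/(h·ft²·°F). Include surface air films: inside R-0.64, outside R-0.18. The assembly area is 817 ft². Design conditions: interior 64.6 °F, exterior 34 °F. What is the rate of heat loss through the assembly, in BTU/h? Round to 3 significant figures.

382 BTU/h

0.612/3.31 = 0.1849
0.525/0.232 = 2.263
R_total = 0.64 + 0.1849 + 62.1 + 2.263 + 0.18 = 65.37 ft²·°F·h/BTU
Q = A·ΔT/R = 817 × (64.6 − 34) / 65.37 = 382.5 BTU/h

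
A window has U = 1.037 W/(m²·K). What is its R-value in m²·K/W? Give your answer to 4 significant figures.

0.9643 m²·K/W

R = 1/U = 1/1.037 = 0.96432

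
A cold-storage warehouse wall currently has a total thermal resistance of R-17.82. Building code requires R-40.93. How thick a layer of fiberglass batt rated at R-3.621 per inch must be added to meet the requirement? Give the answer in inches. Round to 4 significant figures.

ΔR = 40.93 − 17.82 = 23.11 ft²·°F·h/BTU
L = ΔR / (R/in) = 23.11/3.621 = 6.3822 in

6.382 in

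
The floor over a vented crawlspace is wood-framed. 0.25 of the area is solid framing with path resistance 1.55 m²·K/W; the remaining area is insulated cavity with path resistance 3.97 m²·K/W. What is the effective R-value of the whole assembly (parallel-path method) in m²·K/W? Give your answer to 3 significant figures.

2.86 m²·K/W

U_eff = 0.75/3.97 + 0.25/1.55 = 0.1889 + 0.1613 = 0.3502
R_eff = 1/U_eff = 2.855 m²·K/W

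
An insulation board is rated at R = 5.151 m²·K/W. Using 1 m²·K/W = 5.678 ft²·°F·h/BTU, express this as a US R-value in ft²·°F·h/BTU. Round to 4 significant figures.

R_US = 5.151 × 5.678 = 29.247

29.25 ft²·°F·h/BTU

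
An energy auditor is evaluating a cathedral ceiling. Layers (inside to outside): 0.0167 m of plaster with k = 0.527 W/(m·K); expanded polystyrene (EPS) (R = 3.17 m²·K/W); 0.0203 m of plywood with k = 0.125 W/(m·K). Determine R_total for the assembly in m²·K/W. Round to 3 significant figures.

0.0167/0.527 = 0.03169
0.0203/0.125 = 0.1624
R_total = 0.03169 + 3.17 + 0.1624 = 3.364 m²·K/W

3.36 m²·K/W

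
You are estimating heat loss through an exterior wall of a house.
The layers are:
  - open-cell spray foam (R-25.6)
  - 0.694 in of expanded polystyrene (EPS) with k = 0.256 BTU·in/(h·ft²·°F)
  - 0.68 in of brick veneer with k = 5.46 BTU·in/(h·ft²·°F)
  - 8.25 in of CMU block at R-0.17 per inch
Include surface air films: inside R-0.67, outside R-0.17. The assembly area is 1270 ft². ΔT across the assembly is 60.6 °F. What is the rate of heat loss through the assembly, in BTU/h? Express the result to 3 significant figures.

0.694/0.256 = 2.711
0.68/5.46 = 0.1245
8.25 × 0.17 = 1.403
R_total = 0.67 + 25.6 + 2.711 + 0.1245 + 1.403 + 0.17 = 30.68 ft²·°F·h/BTU
Q = A·ΔT/R = 1270 × 60.6 / 30.68 = 2509 BTU/h

2510 BTU/h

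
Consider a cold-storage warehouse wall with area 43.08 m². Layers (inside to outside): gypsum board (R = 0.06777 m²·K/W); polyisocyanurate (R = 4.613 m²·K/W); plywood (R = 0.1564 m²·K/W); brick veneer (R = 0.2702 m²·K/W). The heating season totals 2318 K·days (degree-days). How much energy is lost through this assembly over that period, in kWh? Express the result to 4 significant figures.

469.2 kWh

R_total = 0.06777 + 4.613 + 0.1564 + 0.2702 = 5.1074 m²·K/W
E = A × HDD × 24 / R / 1000 = 43.08 × 2318 × 24 / 5.1074 / 1000 = 469.25 kWh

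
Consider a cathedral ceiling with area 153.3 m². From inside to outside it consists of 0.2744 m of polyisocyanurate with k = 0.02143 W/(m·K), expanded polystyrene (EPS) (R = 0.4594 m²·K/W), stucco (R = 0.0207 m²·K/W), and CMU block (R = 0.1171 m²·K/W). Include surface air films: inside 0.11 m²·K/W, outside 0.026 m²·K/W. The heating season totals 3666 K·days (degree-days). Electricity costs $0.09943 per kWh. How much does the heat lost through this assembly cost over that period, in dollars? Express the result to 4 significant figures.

0.2744/0.02143 = 12.804
R_total = 0.11 + 12.804 + 0.4594 + 0.0207 + 0.1171 + 0.026 = 13.538 m²·K/W
E = A × HDD × 24 / R / 1000 = 153.3 × 3666 × 24 / 13.538 / 1000 = 996.33 kWh
Cost = 996.33 × 0.09943 = $99.065

99.06 dollars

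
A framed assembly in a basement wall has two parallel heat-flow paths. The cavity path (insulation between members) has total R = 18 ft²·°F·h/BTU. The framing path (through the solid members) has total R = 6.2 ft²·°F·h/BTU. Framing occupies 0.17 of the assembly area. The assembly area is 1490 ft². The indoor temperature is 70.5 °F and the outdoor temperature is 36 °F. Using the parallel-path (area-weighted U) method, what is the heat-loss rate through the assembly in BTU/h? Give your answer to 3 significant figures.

3780 BTU/h

U_eff = 0.83/18 + 0.17/6.2 = 0.04611 + 0.02742 = 0.07353
R_eff = 1/U_eff = 13.6 ft²·°F·h/BTU
Q = 1490 × (70.5 − 36) / 13.6 = 3780 BTU/h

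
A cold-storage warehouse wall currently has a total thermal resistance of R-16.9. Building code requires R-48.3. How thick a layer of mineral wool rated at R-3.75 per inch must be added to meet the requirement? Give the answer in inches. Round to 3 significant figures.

8.37 in

ΔR = 48.3 − 16.9 = 31.4 ft²·°F·h/BTU
L = ΔR / (R/in) = 31.4/3.75 = 8.373 in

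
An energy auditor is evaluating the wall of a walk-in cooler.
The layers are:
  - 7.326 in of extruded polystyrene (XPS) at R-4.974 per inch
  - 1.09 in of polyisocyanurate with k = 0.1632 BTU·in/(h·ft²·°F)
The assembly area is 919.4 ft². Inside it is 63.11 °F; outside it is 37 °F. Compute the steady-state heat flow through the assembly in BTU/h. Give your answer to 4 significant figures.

7.326 × 4.974 = 36.44
1.09/0.1632 = 6.6789
R_total = 36.44 + 6.6789 = 43.118 ft²·°F·h/BTU
Q = A·ΔT/R = 919.4 × (63.11 − 37) / 43.118 = 556.73 BTU/h

556.7 BTU/h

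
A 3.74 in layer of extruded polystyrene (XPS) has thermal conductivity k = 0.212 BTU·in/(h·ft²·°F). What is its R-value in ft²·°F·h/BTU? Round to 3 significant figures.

R = L/k = 3.74/0.212 = 17.64 ft²·°F·h/BTU

17.6 ft²·°F·h/BTU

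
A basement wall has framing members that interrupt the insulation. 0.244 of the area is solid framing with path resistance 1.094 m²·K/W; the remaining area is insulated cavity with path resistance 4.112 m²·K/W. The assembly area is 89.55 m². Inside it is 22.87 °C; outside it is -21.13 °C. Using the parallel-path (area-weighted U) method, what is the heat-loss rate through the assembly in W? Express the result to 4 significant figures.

1603 W

U_eff = 0.756/4.112 + 0.244/1.094 = 0.18385 + 0.22303 = 0.40689
R_eff = 1/U_eff = 2.4577 m²·K/W
Q = 89.55 × (22.87 − (-21.13)) / 2.4577 = 1603.2 W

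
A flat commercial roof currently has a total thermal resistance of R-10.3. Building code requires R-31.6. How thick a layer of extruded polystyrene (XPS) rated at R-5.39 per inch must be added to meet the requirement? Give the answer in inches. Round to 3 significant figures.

ΔR = 31.6 − 10.3 = 21.3 ft²·°F·h/BTU
L = ΔR / (R/in) = 21.3/5.39 = 3.952 in

3.95 in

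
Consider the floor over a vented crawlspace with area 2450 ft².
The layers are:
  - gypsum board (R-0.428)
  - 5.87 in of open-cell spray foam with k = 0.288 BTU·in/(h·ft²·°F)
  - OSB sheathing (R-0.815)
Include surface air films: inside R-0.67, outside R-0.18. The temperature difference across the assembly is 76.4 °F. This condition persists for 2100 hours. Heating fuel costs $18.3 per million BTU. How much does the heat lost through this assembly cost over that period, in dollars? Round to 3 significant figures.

320 dollars

5.87/0.288 = 20.38
R_total = 0.67 + 0.428 + 20.38 + 0.815 + 0.18 = 22.47 ft²·°F·h/BTU
Q = 2450 × 76.4 / 22.47 = 8328 BTU/h
E = 8328 × 2100 = 17490000 BTU
Cost = 17490000/10⁶ × 18.3 = $320.1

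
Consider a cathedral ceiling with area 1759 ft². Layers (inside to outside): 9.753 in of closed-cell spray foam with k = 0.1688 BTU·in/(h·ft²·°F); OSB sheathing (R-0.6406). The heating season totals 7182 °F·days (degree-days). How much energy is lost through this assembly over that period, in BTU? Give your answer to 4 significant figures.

9.753/0.1688 = 57.778
R_total = 57.778 + 0.6406 = 58.419 ft²·°F·h/BTU
E = A × HDD × 24 / R = 1759 × 7182 × 24 / 58.419 = 5190000 BTU

5190000 BTU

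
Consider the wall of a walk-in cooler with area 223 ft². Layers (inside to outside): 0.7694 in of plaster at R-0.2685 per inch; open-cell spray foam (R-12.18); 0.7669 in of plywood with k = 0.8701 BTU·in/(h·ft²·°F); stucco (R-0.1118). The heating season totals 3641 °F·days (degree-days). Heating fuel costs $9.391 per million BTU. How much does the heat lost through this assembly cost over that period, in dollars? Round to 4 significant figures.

13.68 dollars

0.7694 × 0.2685 = 0.20658
0.7669/0.8701 = 0.88139
R_total = 0.20658 + 12.18 + 0.88139 + 0.1118 = 13.38 ft²·°F·h/BTU
E = A × HDD × 24 / R = 223 × 3641 × 24 / 13.38 = 1456400 BTU
Cost = 1456400/10⁶ × 9.391 = $13.677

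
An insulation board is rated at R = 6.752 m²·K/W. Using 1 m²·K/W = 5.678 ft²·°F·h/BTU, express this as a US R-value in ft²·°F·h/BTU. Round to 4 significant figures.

38.34 ft²·°F·h/BTU

R_US = 6.752 × 5.678 = 38.338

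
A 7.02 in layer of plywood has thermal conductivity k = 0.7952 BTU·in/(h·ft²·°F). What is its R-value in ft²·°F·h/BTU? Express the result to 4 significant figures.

8.828 ft²·°F·h/BTU

R = L/k = 7.02/0.7952 = 8.828 ft²·°F·h/BTU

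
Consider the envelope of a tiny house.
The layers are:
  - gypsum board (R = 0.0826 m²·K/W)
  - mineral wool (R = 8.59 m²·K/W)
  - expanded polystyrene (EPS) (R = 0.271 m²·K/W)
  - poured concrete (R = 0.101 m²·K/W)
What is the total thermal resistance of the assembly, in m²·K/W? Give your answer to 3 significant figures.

9.04 m²·K/W

R_total = 0.0826 + 8.59 + 0.271 + 0.101 = 9.045 m²·K/W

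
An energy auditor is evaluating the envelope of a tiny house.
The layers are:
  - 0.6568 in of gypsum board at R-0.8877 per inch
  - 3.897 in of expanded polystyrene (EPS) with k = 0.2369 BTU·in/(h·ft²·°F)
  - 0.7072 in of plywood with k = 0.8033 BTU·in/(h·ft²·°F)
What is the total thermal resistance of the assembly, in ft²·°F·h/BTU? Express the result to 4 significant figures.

17.91 ft²·°F·h/BTU

0.6568 × 0.8877 = 0.58304
3.897/0.2369 = 16.45
0.7072/0.8033 = 0.88037
R_total = 0.58304 + 16.45 + 0.88037 = 17.913 ft²·°F·h/BTU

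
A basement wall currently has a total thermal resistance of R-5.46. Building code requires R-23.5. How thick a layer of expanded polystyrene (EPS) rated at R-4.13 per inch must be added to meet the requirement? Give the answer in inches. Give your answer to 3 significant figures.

4.37 in

ΔR = 23.5 − 5.46 = 18.04 ft²·°F·h/BTU
L = ΔR / (R/in) = 18.04/4.13 = 4.368 in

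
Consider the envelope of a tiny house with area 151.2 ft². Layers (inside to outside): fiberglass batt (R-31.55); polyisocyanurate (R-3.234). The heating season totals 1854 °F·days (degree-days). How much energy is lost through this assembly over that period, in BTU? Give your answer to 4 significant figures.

R_total = 31.55 + 3.234 = 34.784 ft²·°F·h/BTU
E = A × HDD × 24 / R = 151.2 × 1854 × 24 / 34.784 = 193420 BTU

193400 BTU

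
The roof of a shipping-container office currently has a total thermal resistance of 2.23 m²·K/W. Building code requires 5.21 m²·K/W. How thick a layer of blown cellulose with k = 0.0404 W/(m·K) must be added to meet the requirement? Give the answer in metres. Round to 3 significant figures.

0.120 m

ΔR = 5.21 − 2.23 = 2.98 m²·K/W
L = ΔR × k = 2.98 × 0.0404 = 0.1204 m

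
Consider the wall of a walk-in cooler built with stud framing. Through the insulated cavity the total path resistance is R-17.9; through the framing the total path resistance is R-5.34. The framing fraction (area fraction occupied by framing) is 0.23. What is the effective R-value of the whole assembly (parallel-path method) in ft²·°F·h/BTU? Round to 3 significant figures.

U_eff = 0.77/17.9 + 0.23/5.34 = 0.04302 + 0.04307 = 0.08609
R_eff = 1/U_eff = 11.62 ft²·°F·h/BTU

11.6 ft²·°F·h/BTU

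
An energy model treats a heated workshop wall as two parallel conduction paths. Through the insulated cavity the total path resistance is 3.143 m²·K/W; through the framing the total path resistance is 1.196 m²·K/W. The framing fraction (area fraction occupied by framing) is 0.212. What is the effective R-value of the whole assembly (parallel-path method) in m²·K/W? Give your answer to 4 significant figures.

2.337 m²·K/W

U_eff = 0.788/3.143 + 0.212/1.196 = 0.25072 + 0.17726 = 0.42797
R_eff = 1/U_eff = 2.3366 m²·K/W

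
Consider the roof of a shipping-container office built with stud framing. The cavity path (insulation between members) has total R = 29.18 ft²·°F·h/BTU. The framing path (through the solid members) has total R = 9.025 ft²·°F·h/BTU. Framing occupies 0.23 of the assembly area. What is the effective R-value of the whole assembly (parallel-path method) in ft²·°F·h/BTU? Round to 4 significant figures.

U_eff = 0.77/29.18 + 0.23/9.025 = 0.026388 + 0.025485 = 0.051873
R_eff = 1/U_eff = 19.278 ft²·°F·h/BTU

19.28 ft²·°F·h/BTU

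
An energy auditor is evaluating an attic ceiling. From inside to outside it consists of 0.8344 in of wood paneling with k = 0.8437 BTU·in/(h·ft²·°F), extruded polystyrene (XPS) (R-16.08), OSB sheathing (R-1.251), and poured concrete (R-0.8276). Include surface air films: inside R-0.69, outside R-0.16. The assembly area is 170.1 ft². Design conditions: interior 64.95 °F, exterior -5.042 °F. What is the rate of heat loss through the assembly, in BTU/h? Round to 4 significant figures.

0.8344/0.8437 = 0.98898
R_total = 0.69 + 0.98898 + 16.08 + 1.251 + 0.8276 + 0.16 = 19.998 ft²·°F·h/BTU
Q = A·ΔT/R = 170.1 × (64.95 − (-5.042)) / 19.998 = 595.35 BTU/h

595.4 BTU/h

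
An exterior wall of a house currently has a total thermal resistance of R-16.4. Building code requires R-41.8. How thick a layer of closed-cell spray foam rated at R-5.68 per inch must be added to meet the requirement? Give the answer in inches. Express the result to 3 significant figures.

ΔR = 41.8 − 16.4 = 25.4 ft²·°F·h/BTU
L = ΔR / (R/in) = 25.4/5.68 = 4.472 in

4.47 in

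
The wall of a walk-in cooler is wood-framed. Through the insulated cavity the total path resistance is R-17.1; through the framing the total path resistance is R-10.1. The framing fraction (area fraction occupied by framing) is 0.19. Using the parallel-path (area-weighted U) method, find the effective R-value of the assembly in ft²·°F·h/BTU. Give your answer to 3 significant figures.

U_eff = 0.81/17.1 + 0.19/10.1 = 0.04737 + 0.01881 = 0.06618
R_eff = 1/U_eff = 15.11 ft²·°F·h/BTU

15.1 ft²·°F·h/BTU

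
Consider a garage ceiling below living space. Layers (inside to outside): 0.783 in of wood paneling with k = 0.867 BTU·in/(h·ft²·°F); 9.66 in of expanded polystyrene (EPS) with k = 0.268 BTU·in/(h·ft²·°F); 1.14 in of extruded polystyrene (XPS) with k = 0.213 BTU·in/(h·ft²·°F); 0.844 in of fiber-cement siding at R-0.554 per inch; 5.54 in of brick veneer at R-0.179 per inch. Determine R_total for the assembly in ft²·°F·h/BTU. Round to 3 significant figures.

0.783/0.867 = 0.9031
9.66/0.268 = 36.04
1.14/0.213 = 5.352
0.844 × 0.554 = 0.4676
5.54 × 0.179 = 0.9917
R_total = 0.9031 + 36.04 + 5.352 + 0.4676 + 0.9917 = 43.76 ft²·°F·h/BTU

43.8 ft²·°F·h/BTU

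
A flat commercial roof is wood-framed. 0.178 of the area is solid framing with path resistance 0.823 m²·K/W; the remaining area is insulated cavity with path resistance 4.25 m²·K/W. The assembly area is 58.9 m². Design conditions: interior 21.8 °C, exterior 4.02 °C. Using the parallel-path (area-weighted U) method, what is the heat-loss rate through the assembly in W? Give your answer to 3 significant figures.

U_eff = 0.822/4.25 + 0.178/0.823 = 0.1934 + 0.2163 = 0.4097
R_eff = 1/U_eff = 2.441 m²·K/W
Q = 58.9 × (21.8 − 4.02) / 2.441 = 429 W

429 W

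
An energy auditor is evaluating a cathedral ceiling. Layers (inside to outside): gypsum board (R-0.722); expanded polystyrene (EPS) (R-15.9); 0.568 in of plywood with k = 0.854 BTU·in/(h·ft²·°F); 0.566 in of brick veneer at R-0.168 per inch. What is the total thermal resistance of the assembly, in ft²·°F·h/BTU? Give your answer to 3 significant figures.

17.4 ft²·°F·h/BTU

0.568/0.854 = 0.6651
0.566 × 0.168 = 0.09509
R_total = 0.722 + 15.9 + 0.6651 + 0.09509 = 17.38 ft²·°F·h/BTU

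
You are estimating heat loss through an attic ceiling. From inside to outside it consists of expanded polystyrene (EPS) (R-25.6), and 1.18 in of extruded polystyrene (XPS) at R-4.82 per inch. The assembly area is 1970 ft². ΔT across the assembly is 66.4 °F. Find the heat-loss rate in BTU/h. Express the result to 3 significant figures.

1.18 × 4.82 = 5.688
R_total = 25.6 + 5.688 = 31.29 ft²·°F·h/BTU
Q = A·ΔT/R = 1970 × 66.4 / 31.29 = 4181 BTU/h

4180 BTU/h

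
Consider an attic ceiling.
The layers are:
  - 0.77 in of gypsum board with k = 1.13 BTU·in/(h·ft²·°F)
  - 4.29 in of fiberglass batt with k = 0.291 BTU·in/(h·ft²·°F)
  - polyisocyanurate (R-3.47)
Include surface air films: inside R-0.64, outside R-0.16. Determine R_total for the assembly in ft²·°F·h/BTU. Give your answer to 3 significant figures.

0.77/1.13 = 0.6814
4.29/0.291 = 14.74
R_total = 0.64 + 0.6814 + 14.74 + 3.47 + 0.16 = 19.69 ft²·°F·h/BTU

19.7 ft²·°F·h/BTU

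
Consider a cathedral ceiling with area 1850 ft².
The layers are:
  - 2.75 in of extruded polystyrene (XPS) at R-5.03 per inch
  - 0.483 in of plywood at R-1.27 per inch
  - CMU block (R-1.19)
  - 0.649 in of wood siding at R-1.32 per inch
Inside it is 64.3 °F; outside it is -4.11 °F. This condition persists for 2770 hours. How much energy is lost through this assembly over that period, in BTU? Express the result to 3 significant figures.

21300000 BTU

2.75 × 5.03 = 13.83
0.483 × 1.27 = 0.6134
0.649 × 1.32 = 0.8567
R_total = 13.83 + 0.6134 + 1.19 + 0.8567 = 16.49 ft²·°F·h/BTU
Q = 1850 × (64.3 − (-4.11)) / 16.49 = 7674 BTU/h
E = 7674 × 2770 = 21260000 BTU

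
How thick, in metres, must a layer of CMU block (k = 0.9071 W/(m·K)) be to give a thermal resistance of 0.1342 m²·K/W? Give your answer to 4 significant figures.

0.1217 m

L = R·k = 0.1342 × 0.9071 = 0.12173 m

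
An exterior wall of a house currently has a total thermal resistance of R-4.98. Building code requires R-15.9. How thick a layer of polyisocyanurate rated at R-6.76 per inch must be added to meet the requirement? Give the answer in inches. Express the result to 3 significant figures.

1.62 in

ΔR = 15.9 − 4.98 = 10.92 ft²·°F·h/BTU
L = ΔR / (R/in) = 10.92/6.76 = 1.615 in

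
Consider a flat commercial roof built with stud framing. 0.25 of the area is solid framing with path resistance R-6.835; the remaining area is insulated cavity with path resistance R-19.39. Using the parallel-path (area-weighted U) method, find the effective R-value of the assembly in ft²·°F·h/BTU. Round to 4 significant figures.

U_eff = 0.75/19.39 + 0.25/6.835 = 0.03868 + 0.036576 = 0.075256
R_eff = 1/U_eff = 13.288 ft²·°F·h/BTU

13.29 ft²·°F·h/BTU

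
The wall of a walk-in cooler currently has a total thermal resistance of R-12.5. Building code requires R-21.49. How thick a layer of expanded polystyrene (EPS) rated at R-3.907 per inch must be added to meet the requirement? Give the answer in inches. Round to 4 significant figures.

ΔR = 21.49 − 12.5 = 8.99 ft²·°F·h/BTU
L = ΔR / (R/in) = 8.99/3.907 = 2.301 in

2.301 in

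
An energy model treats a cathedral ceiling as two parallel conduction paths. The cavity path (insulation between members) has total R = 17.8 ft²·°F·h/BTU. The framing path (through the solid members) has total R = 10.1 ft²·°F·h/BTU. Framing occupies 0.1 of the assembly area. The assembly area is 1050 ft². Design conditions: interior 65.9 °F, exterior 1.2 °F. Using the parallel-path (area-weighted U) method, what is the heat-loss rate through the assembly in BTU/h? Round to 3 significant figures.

4110 BTU/h

U_eff = 0.9/17.8 + 0.1/10.1 = 0.05056 + 0.009901 = 0.06046
R_eff = 1/U_eff = 16.54 ft²·°F·h/BTU
Q = 1050 × (65.9 − 1.2) / 16.54 = 4108 BTU/h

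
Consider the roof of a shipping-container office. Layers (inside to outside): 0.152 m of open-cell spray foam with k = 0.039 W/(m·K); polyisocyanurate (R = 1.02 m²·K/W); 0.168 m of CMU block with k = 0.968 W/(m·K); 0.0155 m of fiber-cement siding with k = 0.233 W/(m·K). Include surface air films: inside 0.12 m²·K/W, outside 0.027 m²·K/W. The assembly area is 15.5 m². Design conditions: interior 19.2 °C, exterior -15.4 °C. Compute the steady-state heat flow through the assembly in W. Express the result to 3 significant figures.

101 W

0.152/0.039 = 3.897
0.168/0.968 = 0.1736
0.0155/0.233 = 0.06652
R_total = 0.12 + 3.897 + 1.02 + 0.1736 + 0.06652 + 0.027 = 5.305 m²·K/W
Q = A·ΔT/R = 15.5 × (19.2 − (-15.4)) / 5.305 = 101.1 W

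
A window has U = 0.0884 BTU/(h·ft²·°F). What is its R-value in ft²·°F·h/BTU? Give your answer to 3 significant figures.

11.3 ft²·°F·h/BTU

R = 1/U = 1/0.0884 = 11.31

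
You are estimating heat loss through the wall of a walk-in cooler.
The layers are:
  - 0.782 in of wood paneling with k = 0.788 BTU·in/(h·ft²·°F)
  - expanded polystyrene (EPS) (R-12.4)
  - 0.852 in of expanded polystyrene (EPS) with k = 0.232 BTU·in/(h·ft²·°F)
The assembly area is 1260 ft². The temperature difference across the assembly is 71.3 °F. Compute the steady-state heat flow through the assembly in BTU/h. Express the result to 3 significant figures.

5260 BTU/h

0.782/0.788 = 0.9924
0.852/0.232 = 3.672
R_total = 0.9924 + 12.4 + 3.672 = 17.06 ft²·°F·h/BTU
Q = A·ΔT/R = 1260 × 71.3 / 17.06 = 5265 BTU/h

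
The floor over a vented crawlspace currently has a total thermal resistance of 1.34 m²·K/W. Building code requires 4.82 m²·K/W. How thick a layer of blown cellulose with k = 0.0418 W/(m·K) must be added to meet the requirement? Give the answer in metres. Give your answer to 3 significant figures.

0.145 m

ΔR = 4.82 − 1.34 = 3.48 m²·K/W
L = ΔR × k = 3.48 × 0.0418 = 0.1455 m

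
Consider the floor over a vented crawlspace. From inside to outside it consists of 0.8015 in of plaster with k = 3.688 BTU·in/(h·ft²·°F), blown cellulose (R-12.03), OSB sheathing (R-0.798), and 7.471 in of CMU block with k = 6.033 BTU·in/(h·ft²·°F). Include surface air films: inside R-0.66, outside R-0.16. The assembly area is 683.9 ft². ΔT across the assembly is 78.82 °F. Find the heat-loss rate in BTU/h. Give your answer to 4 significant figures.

0.8015/3.688 = 0.21733
7.471/6.033 = 1.2384
R_total = 0.66 + 0.21733 + 12.03 + 0.798 + 1.2384 + 0.16 = 15.104 ft²·°F·h/BTU
Q = A·ΔT/R = 683.9 × 78.82 / 15.104 = 3569 BTU/h

3569 BTU/h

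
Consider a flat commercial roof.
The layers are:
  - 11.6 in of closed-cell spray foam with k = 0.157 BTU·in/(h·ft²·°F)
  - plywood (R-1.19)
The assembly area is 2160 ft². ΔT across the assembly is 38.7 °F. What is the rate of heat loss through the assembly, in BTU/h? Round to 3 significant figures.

1110 BTU/h

11.6/0.157 = 73.89
R_total = 73.89 + 1.19 = 75.08 ft²·°F·h/BTU
Q = A·ΔT/R = 2160 × 38.7 / 75.08 = 1113 BTU/h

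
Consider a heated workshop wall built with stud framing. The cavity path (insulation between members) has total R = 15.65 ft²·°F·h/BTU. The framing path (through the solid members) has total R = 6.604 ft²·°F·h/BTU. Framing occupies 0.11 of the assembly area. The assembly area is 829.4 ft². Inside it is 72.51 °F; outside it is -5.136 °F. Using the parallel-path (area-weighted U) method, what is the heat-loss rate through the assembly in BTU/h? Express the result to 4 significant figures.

4735 BTU/h

U_eff = 0.89/15.65 + 0.11/6.604 = 0.056869 + 0.016657 = 0.073526
R_eff = 1/U_eff = 13.601 ft²·°F·h/BTU
Q = 829.4 × (72.51 − (-5.136)) / 13.601 = 4735 BTU/h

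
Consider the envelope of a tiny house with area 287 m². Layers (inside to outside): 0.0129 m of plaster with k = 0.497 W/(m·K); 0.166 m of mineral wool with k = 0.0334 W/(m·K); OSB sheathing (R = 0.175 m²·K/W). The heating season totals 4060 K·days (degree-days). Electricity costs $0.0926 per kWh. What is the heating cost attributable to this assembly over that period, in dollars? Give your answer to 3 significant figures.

501 dollars

0.0129/0.497 = 0.02596
0.166/0.0334 = 4.97
R_total = 0.02596 + 4.97 + 0.175 = 5.171 m²·K/W
E = A × HDD × 24 / R / 1000 = 287 × 4060 × 24 / 5.171 / 1000 = 5408 kWh
Cost = 5408 × 0.0926 = $500.8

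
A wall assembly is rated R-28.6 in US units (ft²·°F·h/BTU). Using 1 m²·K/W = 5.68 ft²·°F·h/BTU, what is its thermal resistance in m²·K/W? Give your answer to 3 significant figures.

5.04 m²·K/W

R_SI = 28.6/5.68 = 5.035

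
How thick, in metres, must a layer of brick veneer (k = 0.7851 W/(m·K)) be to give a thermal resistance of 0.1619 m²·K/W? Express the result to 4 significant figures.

L = R·k = 0.1619 × 0.7851 = 0.12711 m

0.1271 m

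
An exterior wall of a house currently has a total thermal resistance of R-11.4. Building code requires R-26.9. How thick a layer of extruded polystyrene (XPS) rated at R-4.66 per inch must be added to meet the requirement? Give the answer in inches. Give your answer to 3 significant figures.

3.33 in

ΔR = 26.9 − 11.4 = 15.5 ft²·°F·h/BTU
L = ΔR / (R/in) = 15.5/4.66 = 3.326 in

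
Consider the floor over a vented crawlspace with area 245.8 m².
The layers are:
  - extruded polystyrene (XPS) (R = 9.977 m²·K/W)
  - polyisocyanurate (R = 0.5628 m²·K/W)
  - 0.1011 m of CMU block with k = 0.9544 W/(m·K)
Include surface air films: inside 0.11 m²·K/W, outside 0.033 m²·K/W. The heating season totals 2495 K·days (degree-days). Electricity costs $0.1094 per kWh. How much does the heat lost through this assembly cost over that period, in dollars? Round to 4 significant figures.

0.1011/0.9544 = 0.10593
R_total = 0.11 + 9.977 + 0.5628 + 0.10593 + 0.033 = 10.789 m²·K/W
E = A × HDD × 24 / R / 1000 = 245.8 × 2495 × 24 / 10.789 / 1000 = 1364.2 kWh
Cost = 1364.2 × 0.1094 = $149.25

149.2 dollars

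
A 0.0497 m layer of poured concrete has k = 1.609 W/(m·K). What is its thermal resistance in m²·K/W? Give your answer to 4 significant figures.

0.03089 m²·K/W

R = L/k = 0.0497/1.609 = 0.030889 m²·K/W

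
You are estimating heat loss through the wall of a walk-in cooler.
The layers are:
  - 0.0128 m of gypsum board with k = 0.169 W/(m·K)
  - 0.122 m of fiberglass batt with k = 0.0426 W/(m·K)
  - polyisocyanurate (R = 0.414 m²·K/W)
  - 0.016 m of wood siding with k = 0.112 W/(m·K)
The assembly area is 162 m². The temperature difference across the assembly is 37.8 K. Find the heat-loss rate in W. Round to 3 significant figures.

0.0128/0.169 = 0.07574
0.122/0.0426 = 2.864
0.016/0.112 = 0.1429
R_total = 0.07574 + 2.864 + 0.414 + 0.1429 = 3.496 m²·K/W
Q = A·ΔT/R = 162 × 37.8 / 3.496 = 1751 W

1750 W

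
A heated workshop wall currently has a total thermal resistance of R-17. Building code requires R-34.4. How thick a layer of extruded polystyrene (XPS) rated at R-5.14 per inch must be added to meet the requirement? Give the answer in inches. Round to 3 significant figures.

ΔR = 34.4 − 17 = 17.4 ft²·°F·h/BTU
L = ΔR / (R/in) = 17.4/5.14 = 3.385 in

3.39 in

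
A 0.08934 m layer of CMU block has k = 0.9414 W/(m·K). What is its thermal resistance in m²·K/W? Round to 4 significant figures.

0.09490 m²·K/W

R = L/k = 0.08934/0.9414 = 0.094901 m²·K/W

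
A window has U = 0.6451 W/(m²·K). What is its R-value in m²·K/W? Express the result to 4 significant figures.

1.550 m²·K/W

R = 1/U = 1/0.6451 = 1.5501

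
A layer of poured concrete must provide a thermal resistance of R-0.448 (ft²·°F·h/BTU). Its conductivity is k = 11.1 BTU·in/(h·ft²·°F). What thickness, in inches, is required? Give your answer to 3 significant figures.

L = R × k = 0.448 × 11.1 = 4.973 in

4.97 in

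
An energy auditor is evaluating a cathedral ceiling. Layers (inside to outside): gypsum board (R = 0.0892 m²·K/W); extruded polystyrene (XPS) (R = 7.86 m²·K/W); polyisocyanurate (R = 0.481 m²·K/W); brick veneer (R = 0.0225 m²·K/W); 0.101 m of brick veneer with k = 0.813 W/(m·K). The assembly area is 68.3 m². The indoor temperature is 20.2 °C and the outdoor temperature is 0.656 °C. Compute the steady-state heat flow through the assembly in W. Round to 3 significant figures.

0.101/0.813 = 0.1242
R_total = 0.0892 + 7.86 + 0.481 + 0.0225 + 0.1242 = 8.577 m²·K/W
Q = A·ΔT/R = 68.3 × (20.2 − 0.656) / 8.577 = 155.6 W

156 W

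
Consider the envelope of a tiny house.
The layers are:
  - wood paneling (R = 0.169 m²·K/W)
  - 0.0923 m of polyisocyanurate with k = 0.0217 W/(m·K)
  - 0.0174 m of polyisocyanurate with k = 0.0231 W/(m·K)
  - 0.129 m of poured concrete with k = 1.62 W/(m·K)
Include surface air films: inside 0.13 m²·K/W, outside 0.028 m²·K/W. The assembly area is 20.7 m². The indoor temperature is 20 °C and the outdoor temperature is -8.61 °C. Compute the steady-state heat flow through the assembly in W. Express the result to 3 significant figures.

0.0923/0.0217 = 4.253
0.0174/0.0231 = 0.7532
0.129/1.62 = 0.07963
R_total = 0.13 + 0.169 + 4.253 + 0.7532 + 0.07963 + 0.028 = 5.413 m²·K/W
Q = A·ΔT/R = 20.7 × (20 − (-8.61)) / 5.413 = 109.4 W

109 W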